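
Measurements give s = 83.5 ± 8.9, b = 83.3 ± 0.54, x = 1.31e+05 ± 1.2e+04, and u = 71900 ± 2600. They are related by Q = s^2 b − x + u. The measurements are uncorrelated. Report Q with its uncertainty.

(5.22 ± 1.24) × 10^5

Let p = s^2·b = 5.81e+05. δp/p = √((2·δs/s)² + (1·δb/b)²) = √(0.0454 + 4.2e-05) = 0.213, so δp = 1.24e+05.
Q = p − x + u: δQ = √(δp² + δx² + δu²) = √(1.53e+10 + 1.44e+08 + 6.76e+06) = 1.24e+05
Q = 5.22e+05.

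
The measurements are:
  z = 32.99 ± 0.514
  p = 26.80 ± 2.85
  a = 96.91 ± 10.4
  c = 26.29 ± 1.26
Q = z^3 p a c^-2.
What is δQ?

Products/powers → add relative errors in quadrature, weighted by exponent:
  (3·δz/z)² = (3×0.0156)² = 0.00218;  (1·δp/p)² = (1×0.106)² = 0.0113;  (1·δa/a)² = (1×0.107)² = 0.0115;  (-2·δc/c)² = (-2×0.0479)² = 0.00919
δQ/Q = √(0.0342) = 0.185
Q = 134900, so δQ = 0.185 × 134900 = 25000.

25000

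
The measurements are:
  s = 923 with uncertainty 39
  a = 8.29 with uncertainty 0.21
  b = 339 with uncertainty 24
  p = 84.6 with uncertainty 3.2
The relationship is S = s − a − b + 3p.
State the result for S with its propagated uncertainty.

For a sum/difference, combine absolute errors in quadrature:
  (δs)² = 1520;  (δa)² = 0.0441;  (δb)² = 576;  (3·δp)² = 92.2
δS = √(2190) = 46.8
S = 830.

830 ± 46.8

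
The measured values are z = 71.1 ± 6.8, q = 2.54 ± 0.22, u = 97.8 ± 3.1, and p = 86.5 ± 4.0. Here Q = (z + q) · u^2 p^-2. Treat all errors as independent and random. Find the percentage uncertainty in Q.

14.5%

Let w = z + q = 73.6. δw = √(δz² + δq²) = √(46.2 + 0.0484) = 6.80, so δw/w = 0.0924.
Q is then a monomial in w, u, p:
δQ/Q = √((δw/w)² + (2·δu/u)² + (-2·δp/p)²) = √(0.00854 + 0.00402 + 0.00855) = 0.145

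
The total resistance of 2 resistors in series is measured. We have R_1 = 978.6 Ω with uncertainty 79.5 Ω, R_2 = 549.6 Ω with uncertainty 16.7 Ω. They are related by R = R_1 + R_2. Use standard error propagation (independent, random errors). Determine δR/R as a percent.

Absolute uncertainties add in quadrature for a linear combination:
  (δR_1)² = 6320;  (δR_2)² = 279
δR = √(6600) = 81.2 Ω
R = 1528 Ω, so δR/R = 81.2/1528 = 0.0532.

5.32%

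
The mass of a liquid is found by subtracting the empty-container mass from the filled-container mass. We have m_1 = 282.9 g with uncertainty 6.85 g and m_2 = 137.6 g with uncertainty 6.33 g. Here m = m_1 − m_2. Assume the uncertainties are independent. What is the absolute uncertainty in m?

9.33 g

Each term contributes (cᵢ δxᵢ)² to (δm)²:
  (δm_1)² = 46.9;  (δm_2)² = 40.1
δm = √(87.0) = 9.33 g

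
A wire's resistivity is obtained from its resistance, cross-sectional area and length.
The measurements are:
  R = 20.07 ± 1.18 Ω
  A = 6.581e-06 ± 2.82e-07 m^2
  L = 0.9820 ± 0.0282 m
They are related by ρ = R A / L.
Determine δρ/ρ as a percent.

Products/powers → add relative errors in quadrature, weighted by exponent:
  (1·δR/R)² = (1×0.0588)² = 0.00346;  (1·δA/A)² = (1×0.0429)² = 0.00184;  (-1·δL/L)² = (-1×0.0287)² = 0.000825
δρ/ρ = √(0.00612) = 0.0782

7.82%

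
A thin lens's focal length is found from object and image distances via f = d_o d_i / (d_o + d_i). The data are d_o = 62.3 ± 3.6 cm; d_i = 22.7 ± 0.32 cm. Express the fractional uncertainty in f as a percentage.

1.86%

∂f/∂d_o = (d_i/(d_o+d_i))² = 0.0713;  ∂f/∂d_i = (d_o/(d_o+d_i))² = 0.537
δf = √((∂f/∂d_o · δd_o)² + (∂f/∂d_i · δd_i)²) = √(0.0659 + 0.0296) = 0.309 cm
f = 16.6 cm, so δf/f = 0.309/16.6 = 0.0186.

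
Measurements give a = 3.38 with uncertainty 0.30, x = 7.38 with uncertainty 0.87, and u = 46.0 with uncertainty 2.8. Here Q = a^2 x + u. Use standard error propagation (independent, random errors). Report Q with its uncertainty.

130 ± 18.2

Let p = a^2·x = 84.3. δp/p = √((2·δa/a)² + (1·δx/x)²) = √(0.0315 + 0.0139) = 0.213, so δp = 18.0.
Q = p + u: δQ = √(δp² + δu²) = √(323 + 7.84) = 18.2
Q = 130.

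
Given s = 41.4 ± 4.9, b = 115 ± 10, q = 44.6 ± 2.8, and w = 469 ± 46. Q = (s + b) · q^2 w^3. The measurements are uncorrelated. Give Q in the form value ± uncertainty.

(3.21 ± 1.05) × 10^13

Let u = s + b = 156. δu = √(δs² + δb²) = √(24.0 + 100) = 11.1, so δu/u = 0.0712.
Q is then a monomial in u, q, w:
δQ/Q = √((δu/u)² + (2·δq/q)² + (3·δw/w)²) = √(0.00507 + 0.0158 + 0.0866) = 0.328
Q = 3.21e+13, so δQ = 0.328 × 3.21e+13 = 1.05e+13.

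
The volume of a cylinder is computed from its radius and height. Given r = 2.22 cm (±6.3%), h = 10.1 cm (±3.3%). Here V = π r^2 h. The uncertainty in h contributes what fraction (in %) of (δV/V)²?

(δV/V)² = (2·δr/r)² + (1·δh/h)²
  r term: (2×0.0630)² = 0.0159
  h term: (1×0.0330)² = 0.00109
Total = 0.0170. Share from h = 0.00109/0.0170 = 0.0642.

6.42%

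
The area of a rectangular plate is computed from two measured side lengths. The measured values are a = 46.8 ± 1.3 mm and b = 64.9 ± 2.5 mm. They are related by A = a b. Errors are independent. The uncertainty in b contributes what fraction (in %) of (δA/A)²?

(δA/A)² = (1·δa/a)² + (1·δb/b)²
  a term: (1×0.0278)² = 0.000772
  b term: (1×0.0385)² = 0.00148
Total = 0.00226. Share from b = 0.00148/0.00226 = 0.658.

65.8%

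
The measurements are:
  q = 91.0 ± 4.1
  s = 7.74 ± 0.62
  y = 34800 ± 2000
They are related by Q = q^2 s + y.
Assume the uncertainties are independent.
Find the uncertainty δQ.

7980

Let p = q^2·s = 64100. δp/p = √((2·δq/q)² + (1·δs/s)²) = √(0.00812 + 0.00642) = 0.121, so δp = 7730.
Q = p + y: δQ = √(δp² + δy²) = √(5.97e+07 + 4e+06) = 7980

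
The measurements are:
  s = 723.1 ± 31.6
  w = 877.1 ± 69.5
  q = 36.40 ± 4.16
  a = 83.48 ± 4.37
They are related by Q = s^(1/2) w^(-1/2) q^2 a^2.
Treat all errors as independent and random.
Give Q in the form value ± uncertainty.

(8.384 ± 2.14) × 10^6

Since Q is a product/quotient, work with relative uncertainties:
  (½·δs/s)² = (0.5×0.0437)² = 0.000477;  (−½·δw/w)² = (-0.5×0.0792)² = 0.00157;  (2·δq/q)² = (2×0.114)² = 0.0522;  (2·δa/a)² = (2×0.0523)² = 0.0110
δQ/Q = √(0.0653) = 0.255
Q = 8.384e+06, so δQ = 0.255 × 8.384e+06 = 2.14e+06.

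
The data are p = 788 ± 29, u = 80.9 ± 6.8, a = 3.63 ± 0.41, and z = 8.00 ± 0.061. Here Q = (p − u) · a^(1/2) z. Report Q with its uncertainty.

Let w = p − u = 707. δw = √(δp² + δu²) = √(841 + 46.2) = 29.8, so δw/w = 0.0421.
Q is then a monomial in w, a, z:
δQ/Q = √((δw/w)² + (½·δa/a)² + (1·δz/z)²) = √(0.00177 + 0.00319 + 5.81e-05) = 0.0709
Q = 10800, so δQ = 0.0709 × 10800 = 764.

10800 ± 764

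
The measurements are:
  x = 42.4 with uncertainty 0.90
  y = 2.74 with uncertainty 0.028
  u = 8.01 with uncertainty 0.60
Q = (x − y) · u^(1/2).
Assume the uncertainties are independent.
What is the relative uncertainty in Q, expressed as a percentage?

Let w = x − y = 39.7. δw = √(δx² + δy²) = √(0.810 + 0.000784) = 0.900, so δw/w = 0.0227.
Q is then a monomial in w, u:
δQ/Q = √((δw/w)² + (½·δu/u)²) = √(0.000515 + 0.00140) = 0.0438

4.38%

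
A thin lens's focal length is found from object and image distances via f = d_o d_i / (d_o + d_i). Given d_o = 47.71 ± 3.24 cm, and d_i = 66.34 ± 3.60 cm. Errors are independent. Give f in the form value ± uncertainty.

∂f/∂d_o = (d_i/(d_o+d_i))² = 0.338;  ∂f/∂d_i = (d_o/(d_o+d_i))² = 0.175
δf = √((∂f/∂d_o · δd_o)² + (∂f/∂d_i · δd_i)²) = √(1.20 + 0.397) = 1.26 cm
f = 27.75 cm.

27.75 ± 1.26 cm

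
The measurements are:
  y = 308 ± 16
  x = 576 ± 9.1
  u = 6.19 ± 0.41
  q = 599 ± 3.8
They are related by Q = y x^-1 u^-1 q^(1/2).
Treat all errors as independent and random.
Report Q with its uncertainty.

2.11 ± 0.181

Products/powers → add relative errors in quadrature, weighted by exponent:
  (1·δy/y)² = (1×0.0519)² = 0.00270;  (-1·δx/x)² = (-1×0.0158)² = 0.000250;  (-1·δu/u)² = (-1×0.0662)² = 0.00439;  (½·δq/q)² = (0.5×0.00634)² = 1.01e-05
δQ/Q = √(0.00735) = 0.0857
Q = 2.11, so δQ = 0.0857 × 2.11 = 0.181.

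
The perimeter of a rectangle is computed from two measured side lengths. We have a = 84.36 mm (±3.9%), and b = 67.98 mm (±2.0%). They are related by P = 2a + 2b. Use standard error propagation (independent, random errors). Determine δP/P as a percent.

2.34%

P is a linear combination, so absolute uncertainties add in quadrature:
  (2·δa)² = 43.3;  (2·δb)² = 7.39
δP = √(50.7) = 7.12 mm
P = 304.7 mm, so δP/P = 7.12/304.7 = 0.0234.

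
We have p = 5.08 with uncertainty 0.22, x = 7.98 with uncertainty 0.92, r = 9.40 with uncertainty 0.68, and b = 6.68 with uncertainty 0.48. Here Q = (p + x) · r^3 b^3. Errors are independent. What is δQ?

1.02e+06

Let u = p + x = 13.1. δu = √(δp² + δx²) = √(0.0484 + 0.846) = 0.946, so δu/u = 0.0724.
Q is then a monomial in u, r, b:
δQ/Q = √((δu/u)² + (3·δr/r)² + (3·δb/b)²) = √(0.00525 + 0.0471 + 0.0465) = 0.314
Q = 3.23e+06, so δQ = 0.314 × 3.23e+06 = 1.02e+06.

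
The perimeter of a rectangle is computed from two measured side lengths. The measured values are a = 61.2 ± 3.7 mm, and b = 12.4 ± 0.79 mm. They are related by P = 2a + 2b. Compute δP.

7.57 mm

Each term contributes (cᵢ δxᵢ)² to (δP)²:
  (2·δa)² = 54.8;  (2·δb)² = 2.50
δP = √(57.3) = 7.57 mm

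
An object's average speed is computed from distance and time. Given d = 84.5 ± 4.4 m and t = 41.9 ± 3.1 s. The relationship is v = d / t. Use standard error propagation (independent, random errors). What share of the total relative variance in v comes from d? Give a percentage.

33.1%

(δv/v)² = (1·δd/d)² + (-1·δt/t)²
  d term: (1×0.0521)² = 0.00271
  t term: (-1×0.0740)² = 0.00547
Total = 0.00819. Share from d = 0.00271/0.00819 = 0.331.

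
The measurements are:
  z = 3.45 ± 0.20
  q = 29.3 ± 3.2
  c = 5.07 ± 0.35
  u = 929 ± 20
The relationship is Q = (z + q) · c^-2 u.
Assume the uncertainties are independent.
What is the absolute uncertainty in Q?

202

Let w = z + q = 32.8. δw = √(δz² + δq²) = √(0.0400 + 10.2) = 3.21, so δw/w = 0.0979.
Q is then a monomial in w, c, u:
δQ/Q = √((δw/w)² + (-2·δc/c)² + (1·δu/u)²) = √(0.00958 + 0.0191 + 0.000463) = 0.171
Q = 1180, so δQ = 0.171 × 1180 = 202.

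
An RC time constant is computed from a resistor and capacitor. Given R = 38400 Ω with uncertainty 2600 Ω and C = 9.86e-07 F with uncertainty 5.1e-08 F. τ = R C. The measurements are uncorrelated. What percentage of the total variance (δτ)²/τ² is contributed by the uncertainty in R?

(δτ/τ)² = (1·δR/R)² + (1·δC/C)²
  R term: (1×0.0677)² = 0.00458
  C term: (1×0.0517)² = 0.00268
Total = 0.00726. Share from R = 0.00458/0.00726 = 0.631.

63.1%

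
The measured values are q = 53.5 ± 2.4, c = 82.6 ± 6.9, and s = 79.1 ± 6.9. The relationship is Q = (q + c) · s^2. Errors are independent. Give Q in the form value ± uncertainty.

(8.52 ± 1.55) × 10^5

Let u = q + c = 136. δu = √(δq² + δc²) = √(5.76 + 47.6) = 7.31, so δu/u = 0.0537.
Q is then a monomial in u, s:
δQ/Q = √((δu/u)² + (2·δs/s)²) = √(0.00288 + 0.0304) = 0.183
Q = 8.52e+05, so δQ = 0.183 × 8.52e+05 = 1.55e+05.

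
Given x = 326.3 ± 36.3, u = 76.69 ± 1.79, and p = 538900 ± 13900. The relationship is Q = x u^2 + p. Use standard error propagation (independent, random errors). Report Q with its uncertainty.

(2.458 ± 0.232) × 10^6

Let w = x·u^2 = 1.919e+06. δw/w = √((1·δx/x)² + (2·δu/u)²) = √(0.0124 + 0.00218) = 0.121, so δw = 2.32e+05.
Q = w + p: δQ = √(δw² + δp²) = √(5.36e+10 + 1.93e+08) = 2.32e+05
Q = 2.458e+06.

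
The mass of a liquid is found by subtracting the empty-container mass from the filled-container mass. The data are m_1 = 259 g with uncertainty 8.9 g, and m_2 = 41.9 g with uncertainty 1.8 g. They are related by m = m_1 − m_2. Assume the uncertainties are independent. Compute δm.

Sums and differences: (δm)² = Σ (cᵢ δxᵢ)².
  (δm_1)² = 79.2;  (δm_2)² = 3.24
δm = √(82.5) = 9.08 g

9.08 g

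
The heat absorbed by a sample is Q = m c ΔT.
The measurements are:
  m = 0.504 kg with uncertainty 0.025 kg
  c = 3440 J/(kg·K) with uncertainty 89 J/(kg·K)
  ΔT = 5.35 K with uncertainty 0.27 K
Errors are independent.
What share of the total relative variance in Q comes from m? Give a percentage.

43.3%

(δQ/Q)² = (1·δm/m)² + (1·δc/c)² + (1·δΔT/ΔT)²
  m term: (1×0.0496)² = 0.00246
  c term: (1×0.0259)² = 0.000669
  ΔT term: (1×0.0505)² = 0.00255
Total = 0.00568. Share from m = 0.00246/0.00568 = 0.433.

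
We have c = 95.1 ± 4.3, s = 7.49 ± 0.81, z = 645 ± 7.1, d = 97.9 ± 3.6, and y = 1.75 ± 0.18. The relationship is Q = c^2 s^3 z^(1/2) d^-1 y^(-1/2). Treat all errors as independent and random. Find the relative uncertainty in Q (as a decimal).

Q is a product of powers, so relative uncertainties combine in quadrature:
  (2·δc/c)² = (2×0.0452)² = 0.00818;  (3·δs/s)² = (3×0.108)² = 0.105;  (½·δz/z)² = (0.5×0.0110)² = 3.03e-05;  (-1·δd/d)² = (-1×0.0368)² = 0.00135;  (−½·δy/y)² = (-0.5×0.103)² = 0.00264
δQ/Q = √(0.117) = 0.343

0.343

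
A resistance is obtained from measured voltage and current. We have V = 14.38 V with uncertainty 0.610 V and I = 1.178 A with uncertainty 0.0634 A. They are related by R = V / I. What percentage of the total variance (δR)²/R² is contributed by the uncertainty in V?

(δR/R)² = (1·δV/V)² + (-1·δI/I)²
  V term: (1×0.0424)² = 0.00180
  I term: (-1×0.0538)² = 0.00290
Total = 0.00470. Share from V = 0.00180/0.00470 = 0.383.

38.3%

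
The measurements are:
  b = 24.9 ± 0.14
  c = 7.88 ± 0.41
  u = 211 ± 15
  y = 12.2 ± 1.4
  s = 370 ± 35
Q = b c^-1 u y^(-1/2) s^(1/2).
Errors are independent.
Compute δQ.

424

Q is a product of powers, so relative uncertainties combine in quadrature:
  (1·δb/b)² = (1×0.00562)² = 3.16e-05;  (-1·δc/c)² = (-1×0.0520)² = 0.00271;  (1·δu/u)² = (1×0.0711)² = 0.00505;  (−½·δy/y)² = (-0.5×0.115)² = 0.00329;  (½·δs/s)² = (0.5×0.0946)² = 0.00224
δQ/Q = √(0.0133) = 0.115
Q = 3670, so δQ = 0.115 × 3670 = 424.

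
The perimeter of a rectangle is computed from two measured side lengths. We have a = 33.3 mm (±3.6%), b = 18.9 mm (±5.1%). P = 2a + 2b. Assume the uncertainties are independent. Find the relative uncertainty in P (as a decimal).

0.0295

Each term contributes (cᵢ δxᵢ)² to (δP)²:
  (2·δa)² = 5.75;  (2·δb)² = 3.72
δP = √(9.46) = 3.08 mm
P = 104 mm, so δP/P = 3.08/104 = 0.0295.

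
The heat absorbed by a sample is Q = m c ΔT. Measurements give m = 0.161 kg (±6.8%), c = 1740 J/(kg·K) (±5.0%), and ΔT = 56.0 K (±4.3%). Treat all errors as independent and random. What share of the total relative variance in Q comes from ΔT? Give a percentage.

20.6%

(δQ/Q)² = (1·δm/m)² + (1·δc/c)² + (1·δΔT/ΔT)²
  m term: (1×0.0680)² = 0.00462
  c term: (1×0.0500)² = 0.00250
  ΔT term: (1×0.0430)² = 0.00185
Total = 0.00897. Share from ΔT = 0.00185/0.00897 = 0.206.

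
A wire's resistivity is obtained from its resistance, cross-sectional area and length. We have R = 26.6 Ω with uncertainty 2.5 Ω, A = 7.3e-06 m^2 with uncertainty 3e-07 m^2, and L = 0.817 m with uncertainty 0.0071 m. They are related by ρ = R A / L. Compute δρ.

2.45e-05 Ω·m

For a monomial ρ ∝ R, A, L^-1, fractional errors add in quadrature:
  (1·δR/R)² = (1×0.0940)² = 0.00883;  (1·δA/A)² = (1×0.0411)² = 0.00169;  (-1·δL/L)² = (-1×0.00869)² = 7.55e-05
δρ/ρ = √(0.0106) = 0.103
ρ = 0.000238 Ω·m, so δρ = 0.103 × 0.000238 = 2.45e-05 Ω·m.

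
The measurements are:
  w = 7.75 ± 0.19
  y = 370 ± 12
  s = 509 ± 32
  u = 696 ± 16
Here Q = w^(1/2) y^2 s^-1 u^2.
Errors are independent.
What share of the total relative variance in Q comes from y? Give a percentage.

(δQ/Q)² = (½·δw/w)² + (2·δy/y)² + (-1·δs/s)² + (2·δu/u)²
  w term: (0.5×0.0245)² = 0.000150
  y term: (2×0.0324)² = 0.00421
  s term: (-1×0.0629)² = 0.00395
  u term: (2×0.0230)² = 0.00211
Total = 0.0104. Share from y = 0.00421/0.0104 = 0.404.

40.4%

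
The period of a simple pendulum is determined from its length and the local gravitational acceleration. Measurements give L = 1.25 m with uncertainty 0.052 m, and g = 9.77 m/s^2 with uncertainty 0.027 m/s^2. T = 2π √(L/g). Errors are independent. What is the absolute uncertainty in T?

Relative error in a monomial: (δT/T)² = Σ (nᵢ · δxᵢ/xᵢ)².
  (½·δL/L)² = (0.5×0.0416)² = 0.000433;  (−½·δg/g)² = (-0.5×0.00276)² = 1.91e-06
δT/T = √(0.000435) = 0.0208
T = 2.25 s, so δT = 0.0208 × 2.25 = 0.0468 s.

0.0468 s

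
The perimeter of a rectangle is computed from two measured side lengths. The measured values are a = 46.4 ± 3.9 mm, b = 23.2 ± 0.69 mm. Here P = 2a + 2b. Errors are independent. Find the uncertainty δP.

7.92 mm

Absolute uncertainties add in quadrature for a linear combination:
  (2·δa)² = 60.8;  (2·δb)² = 1.90
δP = √(62.7) = 7.92 mm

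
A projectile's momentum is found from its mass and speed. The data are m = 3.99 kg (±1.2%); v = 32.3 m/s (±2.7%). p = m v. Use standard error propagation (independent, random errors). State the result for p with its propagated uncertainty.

129 ± 3.81 kg·m/s

Each factor contributes (exponent × relative error)² to (δp/p)²:
  (1·δm/m)² = (1×0.0120)² = 0.000144;  (1·δv/v)² = (1×0.0270)² = 0.000729
δp/p = √(0.000873) = 0.0295
p = 129 kg·m/s, so δp = 0.0295 × 129 = 3.81 kg·m/s.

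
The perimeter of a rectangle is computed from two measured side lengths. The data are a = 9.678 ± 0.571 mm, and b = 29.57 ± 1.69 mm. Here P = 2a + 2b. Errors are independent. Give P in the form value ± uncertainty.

78.50 ± 3.57 mm

Absolute uncertainties add in quadrature for a linear combination:
  (2·δa)² = 1.30;  (2·δb)² = 11.4
δP = √(12.7) = 3.57 mm
P = 78.50 mm.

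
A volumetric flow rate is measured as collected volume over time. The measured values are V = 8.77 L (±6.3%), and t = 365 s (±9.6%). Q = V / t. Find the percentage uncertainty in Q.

11.5%

For a monomial Q ∝ V, t^-1, fractional errors add in quadrature:
  (1·δV/V)² = (1×0.0630)² = 0.00397;  (-1·δt/t)² = (-1×0.0960)² = 0.00922
δQ/Q = √(0.0132) = 0.115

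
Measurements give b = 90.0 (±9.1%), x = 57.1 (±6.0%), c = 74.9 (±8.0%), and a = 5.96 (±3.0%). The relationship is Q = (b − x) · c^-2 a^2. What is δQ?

0.0665

Let u = b − x = 32.9. δu = √(δb² + δx²) = √(67.1 + 11.7) = 8.88, so δu/u = 0.270.
Q is then a monomial in u, c, a:
δQ/Q = √((δu/u)² + (-2·δc/c)² + (2·δa/a)²) = √(0.0728 + 0.0256 + 0.00360) = 0.319
Q = 0.208, so δQ = 0.319 × 0.208 = 0.0665.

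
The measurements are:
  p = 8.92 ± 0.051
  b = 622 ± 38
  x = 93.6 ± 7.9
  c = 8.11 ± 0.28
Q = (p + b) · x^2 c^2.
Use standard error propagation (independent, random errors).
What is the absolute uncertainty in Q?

Let u = p + b = 631. δu = √(δp² + δb²) = √(0.00260 + 1440) = 38.0, so δu/u = 0.0602.
Q is then a monomial in u, x, c:
δQ/Q = √((δu/u)² + (2·δx/x)² + (2·δc/c)²) = √(0.00363 + 0.0285 + 0.00477) = 0.192
Q = 3.64e+08, so δQ = 0.192 × 3.64e+08 = 6.98e+07.

6.98e+07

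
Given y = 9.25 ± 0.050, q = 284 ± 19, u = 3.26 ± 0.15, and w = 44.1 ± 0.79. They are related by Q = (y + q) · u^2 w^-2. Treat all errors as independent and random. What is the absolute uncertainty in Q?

Let h = y + q = 293. δh = √(δy² + δq²) = √(0.00250 + 361) = 19.0, so δh/h = 0.0648.
Q is then a monomial in h, u, w:
δQ/Q = √((δh/h)² + (2·δu/u)² + (-2·δw/w)²) = √(0.00420 + 0.00847 + 0.00128) = 0.118
Q = 1.60, so δQ = 0.118 × 1.60 = 0.189.

0.189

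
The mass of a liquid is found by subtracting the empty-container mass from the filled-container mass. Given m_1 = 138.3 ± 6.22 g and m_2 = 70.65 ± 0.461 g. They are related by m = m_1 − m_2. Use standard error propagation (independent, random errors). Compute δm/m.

0.0922

For a sum/difference, combine absolute errors in quadrature:
  (δm_1)² = 38.7;  (δm_2)² = 0.213
δm = √(38.9) = 6.24 g
m = 67.65 g, so δm/m = 6.24/67.65 = 0.0922.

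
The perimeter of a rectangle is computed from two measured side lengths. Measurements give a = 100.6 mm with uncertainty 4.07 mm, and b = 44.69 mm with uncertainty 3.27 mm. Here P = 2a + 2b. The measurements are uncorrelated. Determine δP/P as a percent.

For a sum/difference, combine absolute errors in quadrature:
  (2·δa)² = 66.3;  (2·δb)² = 42.8
δP = √(109) = 10.4 mm
P = 290.6 mm, so δP/P = 10.4/290.6 = 0.0359.

3.59%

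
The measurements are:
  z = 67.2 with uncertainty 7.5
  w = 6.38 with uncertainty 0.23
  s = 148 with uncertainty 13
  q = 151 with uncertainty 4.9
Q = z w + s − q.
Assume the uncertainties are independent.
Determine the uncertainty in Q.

52.2

Let p = z·w = 429. δp/p = √((1·δz/z)² + (1·δw/w)²) = √(0.0125 + 0.00130) = 0.117, so δp = 50.3.
Q = p + s − q: δQ = √(δp² + δs² + δq²) = √(2530 + 169 + 24.0) = 52.2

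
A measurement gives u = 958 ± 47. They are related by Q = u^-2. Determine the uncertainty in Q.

1.07e-07

Q is a product of powers, so relative uncertainties combine in quadrature:
  (-2·δu/u)² = (-2×0.0491)² = 0.00963
δQ/Q = √(0.00963) = 0.0981
Q = 1.09e-06, so δQ = 0.0981 × 1.09e-06 = 1.07e-07.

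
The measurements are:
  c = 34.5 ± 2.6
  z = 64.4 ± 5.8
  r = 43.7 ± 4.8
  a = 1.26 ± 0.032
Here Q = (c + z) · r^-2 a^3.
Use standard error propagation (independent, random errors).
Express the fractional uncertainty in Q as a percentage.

24.1%

Let u = c + z = 98.9. δu = √(δc² + δz²) = √(6.76 + 33.6) = 6.36, so δu/u = 0.0643.
Q is then a monomial in u, r, a:
δQ/Q = √((δu/u)² + (-2·δr/r)² + (3·δa/a)²) = √(0.00413 + 0.0483 + 0.00580) = 0.241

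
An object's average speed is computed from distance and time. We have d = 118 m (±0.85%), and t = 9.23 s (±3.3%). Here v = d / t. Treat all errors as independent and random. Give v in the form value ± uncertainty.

Relative error in a monomial: (δv/v)² = Σ (nᵢ · δxᵢ/xᵢ)².
  (1·δd/d)² = (1×0.00850)² = 7.23e-05;  (-1·δt/t)² = (-1×0.0330)² = 0.00109
δv/v = √(0.00116) = 0.0341
v = 12.8 m/s, so δv = 0.0341 × 12.8 = 0.436 m/s.

12.8 ± 0.436 m/s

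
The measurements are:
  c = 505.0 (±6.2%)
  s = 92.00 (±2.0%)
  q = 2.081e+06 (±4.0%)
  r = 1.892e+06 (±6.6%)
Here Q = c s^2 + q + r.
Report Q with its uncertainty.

(8.247 ± 0.349) × 10^6

Let p = c·s^2 = 4.274e+06. δp/p = √((1·δc/c)² + (2·δs/s)²) = √(0.00384 + 0.00160) = 0.0738, so δp = 3.15e+05.
Q = p + q + r: δQ = √(δp² + δq² + δr²) = √(9.95e+10 + 6.93e+09 + 1.56e+10) = 3.49e+05
Q = 8.247e+06.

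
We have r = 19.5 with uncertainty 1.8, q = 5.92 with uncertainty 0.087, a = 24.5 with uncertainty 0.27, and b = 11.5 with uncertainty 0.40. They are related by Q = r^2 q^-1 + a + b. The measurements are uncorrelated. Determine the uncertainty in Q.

Let p = r^2·q^-1 = 64.2. δp/p = √((2·δr/r)² + (-1·δq/q)²) = √(0.0341 + 0.000216) = 0.185, so δp = 11.9.
Q = p + a + b: δQ = √(δp² + δa² + δb²) = √(142 + 0.0729 + 0.160) = 11.9

11.9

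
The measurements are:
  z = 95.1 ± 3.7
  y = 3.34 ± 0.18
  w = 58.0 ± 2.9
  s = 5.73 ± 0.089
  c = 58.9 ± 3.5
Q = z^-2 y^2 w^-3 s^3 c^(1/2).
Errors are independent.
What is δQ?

1.9e-06

Products/powers → add relative errors in quadrature, weighted by exponent:
  (-2·δz/z)² = (-2×0.0389)² = 0.00605;  (2·δy/y)² = (2×0.0539)² = 0.0116;  (-3·δw/w)² = (-3×0.0500)² = 0.0225;  (3·δs/s)² = (3×0.0155)² = 0.00217;  (½·δc/c)² = (0.5×0.0594)² = 0.000883
δQ/Q = √(0.0432) = 0.208
Q = 9.13e-06, so δQ = 0.208 × 9.13e-06 = 1.9e-06.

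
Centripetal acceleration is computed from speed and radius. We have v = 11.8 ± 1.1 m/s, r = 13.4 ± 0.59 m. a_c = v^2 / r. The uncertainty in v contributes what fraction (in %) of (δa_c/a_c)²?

(δa_c/a_c)² = (2·δv/v)² + (-1·δr/r)²
  v term: (2×0.0932)² = 0.0348
  r term: (-1×0.0440)² = 0.00194
Total = 0.0367. Share from v = 0.0348/0.0367 = 0.947.

94.7%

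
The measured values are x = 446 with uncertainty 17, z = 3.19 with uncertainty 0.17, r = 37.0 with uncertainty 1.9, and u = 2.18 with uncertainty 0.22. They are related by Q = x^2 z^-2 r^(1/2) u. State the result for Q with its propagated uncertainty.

Each factor contributes (exponent × relative error)² to (δQ/Q)²:
  (2·δx/x)² = (2×0.0381)² = 0.00581;  (-2·δz/z)² = (-2×0.0533)² = 0.0114;  (½·δr/r)² = (0.5×0.0514)² = 0.000659;  (1·δu/u)² = (1×0.101)² = 0.0102
δQ/Q = √(0.0280) = 0.167
Q = 2.59e+05, so δQ = 0.167 × 2.59e+05 = 43400.

(2.59 ± 0.434) × 10^5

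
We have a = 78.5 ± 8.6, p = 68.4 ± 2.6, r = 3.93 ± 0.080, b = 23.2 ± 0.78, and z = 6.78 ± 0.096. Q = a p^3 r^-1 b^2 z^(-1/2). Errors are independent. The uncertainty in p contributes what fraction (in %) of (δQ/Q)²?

(δQ/Q)² = (1·δa/a)² + (3·δp/p)² + (-1·δr/r)² + (2·δb/b)² + (−½·δz/z)²
  a term: (1×0.110)² = 0.0120
  p term: (3×0.0380)² = 0.0130
  r term: (-1×0.0204)² = 0.000414
  b term: (2×0.0336)² = 0.00452
  z term: (-0.5×0.0142)² = 5.01e-05
Total = 0.0300. Share from p = 0.0130/0.0300 = 0.434.

43.4%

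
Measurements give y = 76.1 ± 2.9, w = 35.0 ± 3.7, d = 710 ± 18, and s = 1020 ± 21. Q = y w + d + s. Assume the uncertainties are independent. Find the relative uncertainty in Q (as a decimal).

Let p = y·w = 2660. δp/p = √((1·δy/y)² + (1·δw/w)²) = √(0.00145 + 0.0112) = 0.112, so δp = 299.
Q = p + d + s: δQ = √(δp² + δd² + δs²) = √(89600 + 324 + 441) = 301
Q = 4390, so δQ/Q = 301/4390 = 0.0684.

0.0684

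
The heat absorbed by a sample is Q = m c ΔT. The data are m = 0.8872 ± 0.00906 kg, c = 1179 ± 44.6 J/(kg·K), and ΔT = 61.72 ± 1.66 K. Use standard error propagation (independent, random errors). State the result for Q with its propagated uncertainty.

Since Q is a product/quotient, work with relative uncertainties:
  (1·δm/m)² = (1×0.0102)² = 0.000104;  (1·δc/c)² = (1×0.0378)² = 0.00143;  (1·δΔT/ΔT)² = (1×0.0269)² = 0.000723
δQ/Q = √(0.00226) = 0.0475
Q = 64560 J, so δQ = 0.0475 × 64560 = 3070 J.

64560 ± 3070 J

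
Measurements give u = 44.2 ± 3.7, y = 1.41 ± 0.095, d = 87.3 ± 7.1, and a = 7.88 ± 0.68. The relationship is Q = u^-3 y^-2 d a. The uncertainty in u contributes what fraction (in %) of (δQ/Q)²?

66.2%

(δQ/Q)² = (-3·δu/u)² + (-2·δy/y)² + (1·δd/d)² + (1·δa/a)²
  u term: (-3×0.0837)² = 0.0631
  y term: (-2×0.0674)² = 0.0182
  d term: (1×0.0813)² = 0.00661
  a term: (1×0.0863)² = 0.00745
Total = 0.0953. Share from u = 0.0631/0.0953 = 0.662.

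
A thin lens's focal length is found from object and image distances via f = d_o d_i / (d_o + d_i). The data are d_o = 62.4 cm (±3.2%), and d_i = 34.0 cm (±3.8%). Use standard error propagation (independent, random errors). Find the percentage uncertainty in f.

∂f/∂d_o = (d_i/(d_o+d_i))² = 0.124;  ∂f/∂d_i = (d_o/(d_o+d_i))² = 0.419
δf = √((∂f/∂d_o · δd_o)² + (∂f/∂d_i · δd_i)²) = √(0.0617 + 0.293) = 0.596 cm
f = 22.0 cm, so δf/f = 0.596/22.0 = 0.0271.

2.71%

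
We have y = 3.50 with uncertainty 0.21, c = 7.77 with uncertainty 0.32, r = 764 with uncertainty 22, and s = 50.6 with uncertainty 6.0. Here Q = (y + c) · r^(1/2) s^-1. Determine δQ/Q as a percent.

Let u = y + c = 11.3. δu = √(δy² + δc²) = √(0.0441 + 0.102) = 0.383, so δu/u = 0.0340.
Q is then a monomial in u, r, s:
δQ/Q = √((δu/u)² + (½·δr/r)² + (-1·δs/s)²) = √(0.00115 + 0.000207 + 0.0141) = 0.124

12.4%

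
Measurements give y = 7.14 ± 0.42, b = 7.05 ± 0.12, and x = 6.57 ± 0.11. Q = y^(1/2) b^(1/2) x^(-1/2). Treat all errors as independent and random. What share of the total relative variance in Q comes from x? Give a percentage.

6.96%

(δQ/Q)² = (½·δy/y)² + (½·δb/b)² + (−½·δx/x)²
  y term: (0.5×0.0588)² = 0.000865
  b term: (0.5×0.0170)² = 7.24e-05
  x term: (-0.5×0.0167)² = 7.01e-05
Total = 0.00101. Share from x = 7.01e-05/0.00101 = 0.0696.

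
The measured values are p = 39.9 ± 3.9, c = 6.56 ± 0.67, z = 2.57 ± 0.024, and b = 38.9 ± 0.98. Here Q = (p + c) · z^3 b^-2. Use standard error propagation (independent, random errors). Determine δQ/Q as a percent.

10.3%

Let u = p + c = 46.5. δu = √(δp² + δc²) = √(15.2 + 0.449) = 3.96, so δu/u = 0.0852.
Q is then a monomial in u, z, b:
δQ/Q = √((δu/u)² + (3·δz/z)² + (-2·δb/b)²) = √(0.00725 + 0.000785 + 0.00254) = 0.103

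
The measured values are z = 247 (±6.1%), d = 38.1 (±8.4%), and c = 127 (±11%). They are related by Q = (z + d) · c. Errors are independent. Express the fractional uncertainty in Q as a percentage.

Let u = z + d = 285. δu = √(δz² + δd²) = √(227 + 10.2) = 15.4, so δu/u = 0.0540.
Q is then a monomial in u, c:
δQ/Q = √((δu/u)² + (1·δc/c)²) = √(0.00292 + 0.0121) = 0.123

12.3%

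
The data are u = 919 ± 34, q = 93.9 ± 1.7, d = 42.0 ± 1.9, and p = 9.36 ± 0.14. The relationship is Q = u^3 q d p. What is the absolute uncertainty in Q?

3.5e+12

Since Q is a product/quotient, work with relative uncertainties:
  (3·δu/u)² = (3×0.0370)² = 0.0123;  (1·δq/q)² = (1×0.0181)² = 0.000328;  (1·δd/d)² = (1×0.0452)² = 0.00205;  (1·δp/p)² = (1×0.0150)² = 0.000224
δQ/Q = √(0.0149) = 0.122
Q = 2.87e+13, so δQ = 0.122 × 2.87e+13 = 3.5e+12.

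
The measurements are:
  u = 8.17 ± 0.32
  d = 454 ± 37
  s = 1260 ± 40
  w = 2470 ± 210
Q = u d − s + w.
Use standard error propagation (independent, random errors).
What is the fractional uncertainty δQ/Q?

Let p = u·d = 3710. δp/p = √((1·δu/u)² + (1·δd/d)²) = √(0.00153 + 0.00664) = 0.0904, so δp = 335.
Q = p − s + w: δQ = √(δp² + δs² + δw²) = √(1.12e+05 + 1600 + 44100) = 398
Q = 4920, so δQ/Q = 398/4920 = 0.0809.

0.0809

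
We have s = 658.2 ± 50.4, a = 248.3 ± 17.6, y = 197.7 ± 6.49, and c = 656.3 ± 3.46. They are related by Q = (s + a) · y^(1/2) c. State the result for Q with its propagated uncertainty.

(8.365 ± 0.513) × 10^6

Let u = s + a = 906.5. δu = √(δs² + δa²) = √(2540 + 310) = 53.4, so δu/u = 0.0589.
Q is then a monomial in u, y, c:
δQ/Q = √((δu/u)² + (½·δy/y)² + (1·δc/c)²) = √(0.00347 + 0.000269 + 2.78e-05) = 0.0614
Q = 8.365e+06, so δQ = 0.0614 × 8.365e+06 = 5.13e+05.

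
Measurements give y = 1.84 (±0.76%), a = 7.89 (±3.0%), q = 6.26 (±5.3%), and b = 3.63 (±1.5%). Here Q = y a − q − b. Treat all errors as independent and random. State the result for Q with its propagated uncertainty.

4.63 ± 0.561

Let p = y·a = 14.5. δp/p = √((1·δy/y)² + (1·δa/a)²) = √(5.78e-05 + 0.000900) = 0.0309, so δp = 0.449.
Q = p − q − b: δQ = √(δp² + δq² + δb²) = √(0.202 + 0.110 + 0.00296) = 0.561
Q = 4.63.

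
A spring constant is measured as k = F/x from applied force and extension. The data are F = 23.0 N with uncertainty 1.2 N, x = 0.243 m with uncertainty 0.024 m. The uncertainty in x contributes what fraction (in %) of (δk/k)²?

78.2%

(δk/k)² = (1·δF/F)² + (-1·δx/x)²
  F term: (1×0.0522)² = 0.00272
  x term: (-1×0.0988)² = 0.00975
Total = 0.0125. Share from x = 0.00975/0.0125 = 0.782.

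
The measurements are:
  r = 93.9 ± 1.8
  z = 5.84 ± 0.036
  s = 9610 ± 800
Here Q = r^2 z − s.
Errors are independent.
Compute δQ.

Let p = r^2·z = 51500. δp/p = √((2·δr/r)² + (1·δz/z)²) = √(0.00147 + 3.8e-05) = 0.0388, so δp = 2000.
Q = p − s: δQ = √(δp² + δs²) = √(4e+06 + 6.4e+05) = 2150

2150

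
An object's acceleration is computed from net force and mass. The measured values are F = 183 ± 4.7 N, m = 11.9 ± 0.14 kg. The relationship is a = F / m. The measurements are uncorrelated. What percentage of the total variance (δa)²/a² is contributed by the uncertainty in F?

82.7%

(δa/a)² = (1·δF/F)² + (-1·δm/m)²
  F term: (1×0.0257)² = 0.000660
  m term: (-1×0.0118)² = 0.000138
Total = 0.000798. Share from F = 0.000660/0.000798 = 0.827.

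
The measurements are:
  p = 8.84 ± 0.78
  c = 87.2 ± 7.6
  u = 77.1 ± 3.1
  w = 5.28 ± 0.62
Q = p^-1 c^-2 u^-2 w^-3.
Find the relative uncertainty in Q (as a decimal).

Q is a product of powers, so relative uncertainties combine in quadrature:
  (-1·δp/p)² = (-1×0.0882)² = 0.00779;  (-2·δc/c)² = (-2×0.0872)² = 0.0304;  (-2·δu/u)² = (-2×0.0402)² = 0.00647;  (-3·δw/w)² = (-3×0.117)² = 0.124
δQ/Q = √(0.169) = 0.411

0.411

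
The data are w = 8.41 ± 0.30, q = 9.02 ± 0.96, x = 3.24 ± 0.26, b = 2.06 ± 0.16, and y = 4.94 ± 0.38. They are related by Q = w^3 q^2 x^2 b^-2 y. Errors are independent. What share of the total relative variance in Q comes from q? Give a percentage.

40.3%

(δQ/Q)² = (3·δw/w)² + (2·δq/q)² + (2·δx/x)² + (-2·δb/b)² + (1·δy/y)²
  w term: (3×0.0357)² = 0.0115
  q term: (2×0.106)² = 0.0453
  x term: (2×0.0802)² = 0.0258
  b term: (-2×0.0777)² = 0.0241
  y term: (1×0.0769)² = 0.00592
Total = 0.113. Share from q = 0.0453/0.113 = 0.403.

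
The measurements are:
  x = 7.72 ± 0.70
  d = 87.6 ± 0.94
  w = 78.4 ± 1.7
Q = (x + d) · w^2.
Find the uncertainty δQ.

Let u = x + d = 95.3. δu = √(δx² + δd²) = √(0.490 + 0.884) = 1.17, so δu/u = 0.0123.
Q is then a monomial in u, w:
δQ/Q = √((δu/u)² + (2·δw/w)²) = √(0.000151 + 0.00188) = 0.0451
Q = 5.86e+05, so δQ = 0.0451 × 5.86e+05 = 26400.

26400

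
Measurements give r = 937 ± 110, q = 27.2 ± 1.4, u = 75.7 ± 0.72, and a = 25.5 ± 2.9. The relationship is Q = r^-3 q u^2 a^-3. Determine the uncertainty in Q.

Since Q is a product/quotient, work with relative uncertainties:
  (-3·δr/r)² = (-3×0.117)² = 0.124;  (1·δq/q)² = (1×0.0515)² = 0.00265;  (2·δu/u)² = (2×0.00951)² = 0.000362;  (-3·δa/a)² = (-3×0.114)² = 0.116
δQ/Q = √(0.243) = 0.493
Q = 1.14e-08, so δQ = 0.493 × 1.14e-08 = 5.64e-09.

5.64e-09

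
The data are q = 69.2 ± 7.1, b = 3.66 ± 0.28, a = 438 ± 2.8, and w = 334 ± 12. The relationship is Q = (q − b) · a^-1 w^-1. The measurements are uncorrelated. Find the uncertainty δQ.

5.12e-05

Let u = q − b = 65.5. δu = √(δq² + δb²) = √(50.4 + 0.0784) = 7.11, so δu/u = 0.108.
Q is then a monomial in u, a, w:
δQ/Q = √((δu/u)² + (-1·δa/a)² + (-1·δw/w)²) = √(0.0118 + 4.09e-05 + 0.00129) = 0.114
Q = 0.000448, so δQ = 0.114 × 0.000448 = 5.12e-05.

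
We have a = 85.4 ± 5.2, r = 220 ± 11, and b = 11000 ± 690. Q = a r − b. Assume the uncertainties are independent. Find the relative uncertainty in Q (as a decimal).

Let p = a·r = 18800. δp/p = √((1·δa/a)² + (1·δr/r)²) = √(0.00371 + 0.00250) = 0.0788, so δp = 1480.
Q = p − b: δQ = √(δp² + δb²) = √(2.19e+06 + 4.76e+05) = 1630
Q = 7790, so δQ/Q = 1630/7790 = 0.210.

0.210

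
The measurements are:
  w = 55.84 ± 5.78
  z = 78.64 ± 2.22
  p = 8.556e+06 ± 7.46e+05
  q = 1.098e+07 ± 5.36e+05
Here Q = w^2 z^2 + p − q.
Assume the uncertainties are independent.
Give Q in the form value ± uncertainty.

Let h = w^2·z^2 = 1.928e+07. δh/h = √((2·δw/w)² + (2·δz/z)²) = √(0.0429 + 0.00319) = 0.215, so δh = 4.14e+06.
Q = h + p − q: δQ = √(δh² + δp² + δq²) = √(1.71e+13 + 5.57e+11 + 2.87e+11) = 4.24e+06
Q = 1.686e+07.

(1.686 ± 0.424) × 10^7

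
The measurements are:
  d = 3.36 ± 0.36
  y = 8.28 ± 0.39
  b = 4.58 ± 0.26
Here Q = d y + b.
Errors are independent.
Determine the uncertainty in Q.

Let p = d·y = 27.8. δp/p = √((1·δd/d)² + (1·δy/y)²) = √(0.0115 + 0.00222) = 0.117, so δp = 3.26.
Q = p + b: δQ = √(δp² + δb²) = √(10.6 + 0.0676) = 3.27

3.27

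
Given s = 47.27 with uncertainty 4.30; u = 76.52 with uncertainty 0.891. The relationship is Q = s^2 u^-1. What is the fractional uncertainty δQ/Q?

0.182

For a monomial Q ∝ s^2, u^-1, fractional errors add in quadrature:
  (2·δs/s)² = (2×0.0910)² = 0.0331;  (-1·δu/u)² = (-1×0.0116)² = 0.000136
δQ/Q = √(0.0332) = 0.182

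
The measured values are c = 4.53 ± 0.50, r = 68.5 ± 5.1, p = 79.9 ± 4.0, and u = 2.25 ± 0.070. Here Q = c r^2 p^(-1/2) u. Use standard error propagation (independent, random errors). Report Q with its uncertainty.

Each factor contributes (exponent × relative error)² to (δQ/Q)²:
  (1·δc/c)² = (1×0.110)² = 0.0122;  (2·δr/r)² = (2×0.0745)² = 0.0222;  (−½·δp/p)² = (-0.5×0.0501)² = 0.000627;  (1·δu/u)² = (1×0.0311)² = 0.000968
δQ/Q = √(0.0359) = 0.190
Q = 5350, so δQ = 0.190 × 5350 = 1010.

5350 ± 1010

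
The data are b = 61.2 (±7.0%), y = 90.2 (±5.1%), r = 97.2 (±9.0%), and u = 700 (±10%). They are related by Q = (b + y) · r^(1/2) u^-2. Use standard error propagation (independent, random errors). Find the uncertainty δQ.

0.000637

Let w = b + y = 151. δw = √(δb² + δy²) = √(18.4 + 21.2) = 6.29, so δw/w = 0.0415.
Q is then a monomial in w, r, u:
δQ/Q = √((δw/w)² + (½·δr/r)² + (-2·δu/u)²) = √(0.00172 + 0.00202 + 0.0400) = 0.209
Q = 0.00305, so δQ = 0.209 × 0.00305 = 0.000637.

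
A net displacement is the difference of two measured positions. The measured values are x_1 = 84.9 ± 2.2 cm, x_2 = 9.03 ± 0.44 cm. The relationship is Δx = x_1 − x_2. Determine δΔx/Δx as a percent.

For a sum/difference, combine absolute errors in quadrature:
  (δx_1)² = 4.84;  (δx_2)² = 0.194
δΔx = √(5.03) = 2.24 cm
Δx = 75.9 cm, so δΔx/Δx = 2.24/75.9 = 0.0296.

2.96%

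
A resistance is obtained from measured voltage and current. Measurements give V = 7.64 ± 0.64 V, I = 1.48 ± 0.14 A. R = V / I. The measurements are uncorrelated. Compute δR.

Relative error in a monomial: (δR/R)² = Σ (nᵢ · δxᵢ/xᵢ)².
  (1·δV/V)² = (1×0.0838)² = 0.00702;  (-1·δI/I)² = (-1×0.0946)² = 0.00895
δR/R = √(0.0160) = 0.126
R = 5.16 Ω, so δR = 0.126 × 5.16 = 0.652 Ω.

0.652 Ω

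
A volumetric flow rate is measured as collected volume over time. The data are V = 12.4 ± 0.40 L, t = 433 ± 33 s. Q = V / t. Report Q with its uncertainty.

0.0286 ± 0.00237 L/s

Since Q is a product/quotient, work with relative uncertainties:
  (1·δV/V)² = (1×0.0323)² = 0.00104;  (-1·δt/t)² = (-1×0.0762)² = 0.00581
δQ/Q = √(0.00685) = 0.0828
Q = 0.0286 L/s, so δQ = 0.0828 × 0.0286 = 0.00237 L/s.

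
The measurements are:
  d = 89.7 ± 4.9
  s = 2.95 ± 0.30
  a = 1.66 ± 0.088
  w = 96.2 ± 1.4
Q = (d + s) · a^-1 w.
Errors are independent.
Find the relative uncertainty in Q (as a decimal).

Let u = d + s = 92.7. δu = √(δd² + δs²) = √(24.0 + 0.0900) = 4.91, so δu/u = 0.0530.
Q is then a monomial in u, a, w:
δQ/Q = √((δu/u)² + (-1·δa/a)² + (1·δw/w)²) = √(0.00281 + 0.00281 + 0.000212) = 0.0764

0.0764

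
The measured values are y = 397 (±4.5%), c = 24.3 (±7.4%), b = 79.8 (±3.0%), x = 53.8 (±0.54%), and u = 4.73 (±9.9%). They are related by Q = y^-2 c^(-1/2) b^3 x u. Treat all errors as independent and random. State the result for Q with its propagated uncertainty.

166 ± 27.6

Since Q is a product/quotient, work with relative uncertainties:
  (-2·δy/y)² = (-2×0.0450)² = 0.00810;  (−½·δc/c)² = (-0.5×0.0740)² = 0.00137;  (3·δb/b)² = (3×0.0300)² = 0.00810;  (1·δx/x)² = (1×0.00540)² = 2.92e-05;  (1·δu/u)² = (1×0.0990)² = 0.00980
δQ/Q = √(0.0274) = 0.166
Q = 166, so δQ = 0.166 × 166 = 27.6.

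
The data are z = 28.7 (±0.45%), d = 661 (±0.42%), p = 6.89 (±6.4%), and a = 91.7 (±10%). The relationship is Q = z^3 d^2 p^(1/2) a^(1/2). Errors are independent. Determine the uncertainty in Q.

Products/powers → add relative errors in quadrature, weighted by exponent:
  (3·δz/z)² = (3×0.00450)² = 0.000182;  (2·δd/d)² = (2×0.00420)² = 7.06e-05;  (½·δp/p)² = (0.5×0.0640)² = 0.00102;  (½·δa/a)² = (0.5×0.100)² = 0.00250
δQ/Q = √(0.00378) = 0.0615
Q = 2.6e+11, so δQ = 0.0615 × 2.6e+11 = 1.6e+10.

1.6e+10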